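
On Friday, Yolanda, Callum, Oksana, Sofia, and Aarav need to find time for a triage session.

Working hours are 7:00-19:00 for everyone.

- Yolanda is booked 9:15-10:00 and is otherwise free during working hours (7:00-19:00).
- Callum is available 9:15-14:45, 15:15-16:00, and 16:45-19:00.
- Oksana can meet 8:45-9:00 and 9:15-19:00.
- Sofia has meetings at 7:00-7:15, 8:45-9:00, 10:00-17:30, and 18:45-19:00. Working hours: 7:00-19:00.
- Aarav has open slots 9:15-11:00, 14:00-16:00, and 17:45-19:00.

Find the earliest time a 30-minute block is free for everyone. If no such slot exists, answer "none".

17:45

Yolanda free within 07:00–19:00: 07:00–09:15, 10:00–19:00.
Sofia free within 07:00–19:00: 07:15–08:45, 09:00–10:00, 17:30–18:45.
Yolanda ∩ Callum: 10:00–14:45, 15:15–16:00, 16:45–19:00.
Yolanda ∩ Callum ∩ Oksana: 10:00–14:45, 15:15–16:00, 16:45–19:00.
Yolanda ∩ Callum ∩ Oksana ∩ Sofia: 17:30–18:45.
Yolanda ∩ Callum ∩ Oksana ∩ Sofia ∩ Aarav: 17:45–18:45.
Windows ≥ 30 min: 17:45–18:45.
Earliest such window starts at 17:45.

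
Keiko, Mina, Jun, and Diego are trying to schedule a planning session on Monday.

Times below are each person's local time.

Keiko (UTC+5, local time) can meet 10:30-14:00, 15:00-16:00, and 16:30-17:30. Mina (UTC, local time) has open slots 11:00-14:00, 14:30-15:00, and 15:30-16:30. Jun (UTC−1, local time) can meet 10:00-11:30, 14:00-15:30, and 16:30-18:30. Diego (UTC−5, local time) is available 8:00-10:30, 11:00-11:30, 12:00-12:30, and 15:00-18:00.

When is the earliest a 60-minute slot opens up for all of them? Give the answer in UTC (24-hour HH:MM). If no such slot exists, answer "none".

none

Keiko → UTC: 05:30–09:00, 10:00–11:00, 11:30–12:30.
Mina → UTC: 11:00–14:00, 14:30–15:00, 15:30–16:30.
Jun → UTC: 11:00–12:30, 15:00–16:30, 17:30–19:30.
Diego → UTC: 13:00–15:30, 16:00–16:30, 17:00–17:30, 20:00–23:00.
Keiko ∩ Mina: 11:30–12:30.
Keiko ∩ Mina ∩ Jun: 11:30–12:30.
Keiko ∩ Mina ∩ Jun ∩ Diego: (none).
Windows ≥ 60 min: (none).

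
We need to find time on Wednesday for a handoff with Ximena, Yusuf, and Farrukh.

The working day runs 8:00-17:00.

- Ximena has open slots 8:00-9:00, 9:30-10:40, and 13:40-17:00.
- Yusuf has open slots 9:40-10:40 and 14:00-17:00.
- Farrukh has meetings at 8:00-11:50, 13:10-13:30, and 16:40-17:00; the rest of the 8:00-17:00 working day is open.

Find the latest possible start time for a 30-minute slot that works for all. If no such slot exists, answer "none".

16:10

Farrukh free within 08:00–17:00: 11:50–13:10, 13:30–16:40.
Ximena ∩ Yusuf: 09:40–10:40, 14:00–17:00.
Ximena ∩ Yusuf ∩ Farrukh: 14:00–16:40.
Windows ≥ 30 min: 14:00–16:40.
Latest start in the last window 14:00–16:40 is 16:40 − 30 min = 16:10.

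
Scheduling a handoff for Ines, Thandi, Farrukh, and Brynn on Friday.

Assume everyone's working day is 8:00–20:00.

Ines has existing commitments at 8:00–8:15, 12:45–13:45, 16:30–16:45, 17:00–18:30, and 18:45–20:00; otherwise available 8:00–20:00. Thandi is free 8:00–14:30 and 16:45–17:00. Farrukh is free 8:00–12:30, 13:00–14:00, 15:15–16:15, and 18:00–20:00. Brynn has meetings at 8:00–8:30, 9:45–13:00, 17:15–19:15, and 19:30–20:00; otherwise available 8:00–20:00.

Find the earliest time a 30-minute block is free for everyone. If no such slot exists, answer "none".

08:30

Ines free within 08:00–20:00: 08:15–12:45, 13:45–16:30, 16:45–17:00, 18:30–18:45.
Brynn free within 08:00–20:00: 08:30–09:45, 13:00–17:15, 19:15–19:30.
Ines ∩ Thandi: 08:15–12:45, 13:45–14:30, 16:45–17:00.
Ines ∩ Thandi ∩ Farrukh: 08:15–12:30, 13:45–14:00.
Ines ∩ Thandi ∩ Farrukh ∩ Brynn: 08:30–09:45, 13:45–14:00.
Windows ≥ 30 min: 08:30–09:45.
Earliest such window starts at 08:30.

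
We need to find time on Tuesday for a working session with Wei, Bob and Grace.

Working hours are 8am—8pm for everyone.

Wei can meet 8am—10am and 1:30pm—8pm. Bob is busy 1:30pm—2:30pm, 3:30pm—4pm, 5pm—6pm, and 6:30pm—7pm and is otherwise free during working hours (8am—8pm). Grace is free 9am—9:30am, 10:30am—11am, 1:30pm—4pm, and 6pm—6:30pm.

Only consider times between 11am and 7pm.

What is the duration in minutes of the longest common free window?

60 minutes

Bob free within 08:00–20:00: 08:00–13:30, 14:30–15:30, 16:00–17:00, 18:00–18:30, 19:00–20:00.
Wei ∩ Bob: 08:00–10:00, 14:30–15:30, 16:00–17:00, 18:00–18:30, 19:00–20:00.
Wei ∩ Bob ∩ Grace: 09:00–09:30, 14:30–15:30, 18:00–18:30.
Restricted to 11:00–19:00: 14:30–15:30, 18:00–18:30.
Common window lengths: 60, 30 min; longest is 60.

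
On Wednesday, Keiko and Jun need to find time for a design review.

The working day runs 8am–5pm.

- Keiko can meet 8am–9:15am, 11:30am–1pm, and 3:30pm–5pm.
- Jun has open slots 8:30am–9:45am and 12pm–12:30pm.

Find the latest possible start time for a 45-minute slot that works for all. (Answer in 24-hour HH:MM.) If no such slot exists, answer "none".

08:30

Keiko ∩ Jun: 08:30–09:15, 12:00–12:30.
Windows ≥ 45 min: 08:30–09:15.
Latest start in the last window 08:30–09:15 is 09:15 − 45 min = 08:30.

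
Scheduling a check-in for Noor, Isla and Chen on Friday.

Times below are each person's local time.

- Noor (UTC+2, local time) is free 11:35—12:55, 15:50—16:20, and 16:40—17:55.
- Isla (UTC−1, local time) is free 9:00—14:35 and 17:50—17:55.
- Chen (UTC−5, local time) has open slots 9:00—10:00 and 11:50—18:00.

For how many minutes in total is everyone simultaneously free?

Noor → UTC: 09:35–10:55, 13:50–14:20, 14:40–15:55.
Isla → UTC: 10:00–15:35, 18:50–18:55.
Chen → UTC: 14:00–15:00, 16:50–23:00.
Noor ∩ Isla: 10:00–10:55, 13:50–14:20, 14:40–15:35.
Noor ∩ Isla ∩ Chen: 14:00–14:20, 14:40–15:00.
Total common minutes: 20 + 20 = 40.

40 minutes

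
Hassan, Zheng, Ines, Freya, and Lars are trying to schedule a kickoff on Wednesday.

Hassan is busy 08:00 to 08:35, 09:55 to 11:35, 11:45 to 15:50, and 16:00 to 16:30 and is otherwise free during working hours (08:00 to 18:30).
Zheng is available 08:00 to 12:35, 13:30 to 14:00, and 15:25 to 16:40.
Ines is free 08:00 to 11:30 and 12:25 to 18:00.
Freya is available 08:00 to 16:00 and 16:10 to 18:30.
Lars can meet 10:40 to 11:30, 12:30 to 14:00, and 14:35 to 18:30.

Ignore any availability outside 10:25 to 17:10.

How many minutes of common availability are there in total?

Hassan free within 08:00–18:30: 08:35–09:55, 11:35–11:45, 15:50–16:00, 16:30–18:30.
Hassan ∩ Zheng: 08:35–09:55, 11:35–11:45, 15:50–16:00, 16:30–16:40.
Hassan ∩ Zheng ∩ Ines: 08:35–09:55, 15:50–16:00, 16:30–16:40.
Hassan ∩ Zheng ∩ Ines ∩ Freya: 08:35–09:55, 15:50–16:00, 16:30–16:40.
Hassan ∩ Zheng ∩ Ines ∩ Freya ∩ Lars: 15:50–16:00, 16:30–16:40.
Restricted to 10:25–17:10: 15:50–16:00, 16:30–16:40.
Total common minutes: 10 + 10 = 20.

20 minutes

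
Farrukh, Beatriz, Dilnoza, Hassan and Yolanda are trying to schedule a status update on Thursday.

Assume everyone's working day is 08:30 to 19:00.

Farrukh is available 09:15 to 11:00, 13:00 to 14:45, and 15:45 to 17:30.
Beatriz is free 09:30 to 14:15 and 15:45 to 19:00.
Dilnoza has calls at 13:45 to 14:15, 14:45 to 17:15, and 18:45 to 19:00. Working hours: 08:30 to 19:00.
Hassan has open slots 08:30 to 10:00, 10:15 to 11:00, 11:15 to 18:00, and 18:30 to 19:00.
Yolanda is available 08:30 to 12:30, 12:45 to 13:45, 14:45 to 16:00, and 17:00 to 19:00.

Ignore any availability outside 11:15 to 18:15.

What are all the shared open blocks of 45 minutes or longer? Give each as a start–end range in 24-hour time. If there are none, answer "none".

Dilnoza free within 08:30–19:00: 08:30–13:45, 14:15–14:45, 17:15–18:45.
Farrukh ∩ Beatriz: 09:30–11:00, 13:00–14:15, 15:45–17:30.
Farrukh ∩ Beatriz ∩ Dilnoza: 09:30–11:00, 13:00–13:45, 17:15–17:30.
Farrukh ∩ Beatriz ∩ Dilnoza ∩ Hassan: 09:30–10:00, 10:15–11:00, 13:00–13:45, 17:15–17:30.
Farrukh ∩ Beatriz ∩ Dilnoza ∩ Hassan ∩ Yolanda: 09:30–10:00, 10:15–11:00, 13:00–13:45, 17:15–17:30.
Restricted to 11:15–18:15: 13:00–13:45, 17:15–17:30.
Windows ≥ 45 min: 13:00–13:45.

13:00–13:45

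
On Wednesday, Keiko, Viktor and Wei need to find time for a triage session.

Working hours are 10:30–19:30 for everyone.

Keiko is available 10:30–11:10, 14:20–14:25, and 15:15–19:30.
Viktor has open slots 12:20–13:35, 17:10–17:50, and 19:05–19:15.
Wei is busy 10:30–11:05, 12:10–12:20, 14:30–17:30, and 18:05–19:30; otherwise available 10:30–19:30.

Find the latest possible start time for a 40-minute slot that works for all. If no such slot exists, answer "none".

none

Wei free within 10:30–19:30: 11:05–12:10, 12:20–14:30, 17:30–18:05.
Keiko ∩ Viktor: 17:10–17:50, 19:05–19:15.
Keiko ∩ Viktor ∩ Wei: 17:30–17:50.
Windows ≥ 40 min: (none).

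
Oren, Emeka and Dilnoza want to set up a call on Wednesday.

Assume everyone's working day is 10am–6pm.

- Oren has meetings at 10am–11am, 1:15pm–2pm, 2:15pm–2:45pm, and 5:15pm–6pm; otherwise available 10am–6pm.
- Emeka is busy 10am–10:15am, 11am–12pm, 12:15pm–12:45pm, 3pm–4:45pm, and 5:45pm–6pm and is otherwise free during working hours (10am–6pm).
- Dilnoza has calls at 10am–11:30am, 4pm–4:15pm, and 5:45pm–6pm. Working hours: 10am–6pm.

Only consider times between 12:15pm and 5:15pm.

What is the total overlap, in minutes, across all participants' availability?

90 minutes

Oren free within 10:00–18:00: 11:00–13:15, 14:00–14:15, 14:45–17:15.
Emeka free within 10:00–18:00: 10:15–11:00, 12:00–12:15, 12:45–15:00, 16:45–17:45.
Dilnoza free within 10:00–18:00: 11:30–16:00, 16:15–17:45.
Oren ∩ Emeka: 12:00–12:15, 12:45–13:15, 14:00–14:15, 14:45–15:00, 16:45–17:15.
Oren ∩ Emeka ∩ Dilnoza: 12:00–12:15, 12:45–13:15, 14:00–14:15, 14:45–15:00, 16:45–17:15.
Restricted to 12:15–17:15: 12:45–13:15, 14:00–14:15, 14:45–15:00, 16:45–17:15.
Total common minutes: 30 + 15 + 15 + 30 = 90.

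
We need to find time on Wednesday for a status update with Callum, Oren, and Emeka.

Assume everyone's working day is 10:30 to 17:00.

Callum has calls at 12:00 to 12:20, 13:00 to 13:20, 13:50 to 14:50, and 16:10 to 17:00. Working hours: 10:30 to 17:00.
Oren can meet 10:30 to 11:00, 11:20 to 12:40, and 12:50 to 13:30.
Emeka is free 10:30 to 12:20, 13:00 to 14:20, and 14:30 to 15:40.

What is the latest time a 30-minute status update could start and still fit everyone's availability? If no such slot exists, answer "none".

11:30

Callum free within 10:30–17:00: 10:30–12:00, 12:20–13:00, 13:20–13:50, 14:50–16:10.
Callum ∩ Oren: 10:30–11:00, 11:20–12:00, 12:20–12:40, 12:50–13:00, 13:20–13:30.
Callum ∩ Oren ∩ Emeka: 10:30–11:00, 11:20–12:00, 13:20–13:30.
Windows ≥ 30 min: 10:30–11:00, 11:20–12:00.
Latest start in the last window 11:20–12:00 is 12:00 − 30 min = 11:30.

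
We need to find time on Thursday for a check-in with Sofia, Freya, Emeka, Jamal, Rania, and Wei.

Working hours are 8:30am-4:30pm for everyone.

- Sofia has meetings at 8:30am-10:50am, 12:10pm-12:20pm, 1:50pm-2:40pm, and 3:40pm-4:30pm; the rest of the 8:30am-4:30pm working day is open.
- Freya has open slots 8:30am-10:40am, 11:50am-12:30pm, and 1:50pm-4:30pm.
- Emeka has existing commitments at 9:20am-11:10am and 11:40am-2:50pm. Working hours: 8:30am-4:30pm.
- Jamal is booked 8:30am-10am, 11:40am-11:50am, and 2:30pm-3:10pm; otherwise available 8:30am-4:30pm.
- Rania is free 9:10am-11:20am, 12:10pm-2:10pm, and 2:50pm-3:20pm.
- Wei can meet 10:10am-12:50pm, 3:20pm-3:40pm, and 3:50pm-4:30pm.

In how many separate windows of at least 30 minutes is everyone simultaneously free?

Sofia free within 08:30–16:30: 10:50–12:10, 12:20–13:50, 14:40–15:40.
Emeka free within 08:30–16:30: 08:30–09:20, 11:10–11:40, 14:50–16:30.
Jamal free within 08:30–16:30: 10:00–11:40, 11:50–14:30, 15:10–16:30.
Sofia ∩ Freya: 11:50–12:10, 12:20–12:30, 14:40–15:40.
Sofia ∩ Freya ∩ Emeka: 14:50–15:40.
Sofia ∩ Freya ∩ Emeka ∩ Jamal: 15:10–15:40.
Sofia ∩ Freya ∩ Emeka ∩ Jamal ∩ Rania: 15:10–15:20.
Sofia ∩ Freya ∩ Emeka ∩ Jamal ∩ Rania ∩ Wei: (none).
Windows ≥ 30 min: (none).
That's 0 windows.

0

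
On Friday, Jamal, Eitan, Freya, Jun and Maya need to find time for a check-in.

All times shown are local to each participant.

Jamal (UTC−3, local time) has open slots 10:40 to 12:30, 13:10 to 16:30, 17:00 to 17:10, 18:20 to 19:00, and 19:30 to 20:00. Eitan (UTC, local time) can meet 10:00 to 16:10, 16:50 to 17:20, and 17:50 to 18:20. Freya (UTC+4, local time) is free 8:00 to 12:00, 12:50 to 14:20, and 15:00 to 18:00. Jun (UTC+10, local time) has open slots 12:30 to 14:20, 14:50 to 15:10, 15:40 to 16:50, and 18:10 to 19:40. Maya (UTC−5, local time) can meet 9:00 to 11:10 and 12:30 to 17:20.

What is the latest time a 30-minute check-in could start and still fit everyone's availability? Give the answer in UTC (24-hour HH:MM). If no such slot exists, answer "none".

none

Jamal → UTC: 13:40–15:30, 16:10–19:30, 20:00–20:10, 21:20–22:00, 22:30–23:00.
Eitan → UTC: 10:00–16:10, 16:50–17:20, 17:50–18:20.
Freya → UTC: 04:00–08:00, 08:50–10:20, 11:00–14:00.
Jun → UTC: 02:30–04:20, 04:50–05:10, 05:40–06:50, 08:10–09:40.
Maya → UTC: 14:00–16:10, 17:30–22:20.
Jamal ∩ Eitan: 13:40–15:30, 16:50–17:20, 17:50–18:20.
Jamal ∩ Eitan ∩ Freya: 13:40–14:00.
Jamal ∩ Eitan ∩ Freya ∩ Jun: (none).
Jamal ∩ Eitan ∩ Freya ∩ Jun ∩ Maya: (none).
Windows ≥ 30 min: (none).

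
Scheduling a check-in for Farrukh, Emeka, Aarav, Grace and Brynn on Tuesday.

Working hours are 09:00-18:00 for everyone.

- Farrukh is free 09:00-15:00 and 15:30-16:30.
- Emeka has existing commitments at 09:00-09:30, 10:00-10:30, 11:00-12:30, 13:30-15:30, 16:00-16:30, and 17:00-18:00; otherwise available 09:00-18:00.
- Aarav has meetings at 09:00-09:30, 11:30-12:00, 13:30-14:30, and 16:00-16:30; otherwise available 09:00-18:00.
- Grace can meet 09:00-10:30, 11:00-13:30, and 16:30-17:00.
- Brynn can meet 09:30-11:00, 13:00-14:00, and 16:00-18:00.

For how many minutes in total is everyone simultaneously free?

60 minutes

Emeka free within 09:00–18:00: 09:30–10:00, 10:30–11:00, 12:30–13:30, 15:30–16:00, 16:30–17:00.
Aarav free within 09:00–18:00: 09:30–11:30, 12:00–13:30, 14:30–16:00, 16:30–18:00.
Farrukh ∩ Emeka: 09:30–10:00, 10:30–11:00, 12:30–13:30, 15:30–16:00.
Farrukh ∩ Emeka ∩ Aarav: 09:30–10:00, 10:30–11:00, 12:30–13:30, 15:30–16:00.
Farrukh ∩ Emeka ∩ Aarav ∩ Grace: 09:30–10:00, 12:30–13:30.
Farrukh ∩ Emeka ∩ Aarav ∩ Grace ∩ Brynn: 09:30–10:00, 13:00–13:30.
Total common minutes: 30 + 30 = 60.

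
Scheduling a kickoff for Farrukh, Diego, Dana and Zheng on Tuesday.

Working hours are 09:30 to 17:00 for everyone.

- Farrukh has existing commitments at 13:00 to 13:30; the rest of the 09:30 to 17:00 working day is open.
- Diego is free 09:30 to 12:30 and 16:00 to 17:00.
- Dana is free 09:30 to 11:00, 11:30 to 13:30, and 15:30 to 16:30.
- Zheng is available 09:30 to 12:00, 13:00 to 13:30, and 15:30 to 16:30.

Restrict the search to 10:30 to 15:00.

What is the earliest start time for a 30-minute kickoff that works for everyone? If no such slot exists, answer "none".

Farrukh free within 09:30–17:00: 09:30–13:00, 13:30–17:00.
Farrukh ∩ Diego: 09:30–12:30, 16:00–17:00.
Farrukh ∩ Diego ∩ Dana: 09:30–11:00, 11:30–12:30, 16:00–16:30.
Farrukh ∩ Diego ∩ Dana ∩ Zheng: 09:30–11:00, 11:30–12:00, 16:00–16:30.
Restricted to 10:30–15:00: 10:30–11:00, 11:30–12:00.
Windows ≥ 30 min: 10:30–11:00, 11:30–12:00.
Earliest such window starts at 10:30.

10:30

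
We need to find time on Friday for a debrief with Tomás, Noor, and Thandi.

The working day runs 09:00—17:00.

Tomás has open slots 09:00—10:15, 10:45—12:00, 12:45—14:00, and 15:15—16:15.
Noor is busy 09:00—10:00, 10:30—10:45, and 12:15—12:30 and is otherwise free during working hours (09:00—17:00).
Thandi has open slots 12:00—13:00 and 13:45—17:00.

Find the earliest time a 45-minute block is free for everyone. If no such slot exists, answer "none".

15:15

Noor free within 09:00–17:00: 10:00–10:30, 10:45–12:15, 12:30–17:00.
Tomás ∩ Noor: 10:00–10:15, 10:45–12:00, 12:45–14:00, 15:15–16:15.
Tomás ∩ Noor ∩ Thandi: 12:45–13:00, 13:45–14:00, 15:15–16:15.
Windows ≥ 45 min: 15:15–16:15.
Earliest such window starts at 15:15.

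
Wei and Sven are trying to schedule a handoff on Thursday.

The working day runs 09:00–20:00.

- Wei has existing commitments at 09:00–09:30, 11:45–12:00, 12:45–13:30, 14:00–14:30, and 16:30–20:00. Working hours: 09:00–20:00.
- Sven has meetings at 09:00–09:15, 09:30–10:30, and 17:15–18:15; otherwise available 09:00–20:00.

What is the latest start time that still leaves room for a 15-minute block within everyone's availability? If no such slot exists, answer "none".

Wei free within 09:00–20:00: 09:30–11:45, 12:00–12:45, 13:30–14:00, 14:30–16:30.
Sven free within 09:00–20:00: 09:15–09:30, 10:30–17:15, 18:15–20:00.
Wei ∩ Sven: 10:30–11:45, 12:00–12:45, 13:30–14:00, 14:30–16:30.
Windows ≥ 15 min: 10:30–11:45, 12:00–12:45, 13:30–14:00, 14:30–16:30.
Latest start in the last window 14:30–16:30 is 16:30 − 15 min = 16:15.

16:15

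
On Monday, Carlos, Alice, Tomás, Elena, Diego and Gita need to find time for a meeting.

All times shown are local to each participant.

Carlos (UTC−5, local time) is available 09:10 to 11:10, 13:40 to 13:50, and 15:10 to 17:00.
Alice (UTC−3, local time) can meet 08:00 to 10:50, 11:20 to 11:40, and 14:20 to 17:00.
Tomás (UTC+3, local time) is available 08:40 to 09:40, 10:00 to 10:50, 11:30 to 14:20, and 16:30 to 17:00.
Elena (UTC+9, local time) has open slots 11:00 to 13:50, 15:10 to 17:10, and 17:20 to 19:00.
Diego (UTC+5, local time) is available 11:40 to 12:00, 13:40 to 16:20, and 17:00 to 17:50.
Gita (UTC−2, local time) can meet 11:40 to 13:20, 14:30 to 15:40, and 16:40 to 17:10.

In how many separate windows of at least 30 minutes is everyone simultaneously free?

0

Carlos → UTC: 14:10–16:10, 18:40–18:50, 20:10–22:00.
Alice → UTC: 11:00–13:50, 14:20–14:40, 17:20–20:00.
Tomás → UTC: 05:40–06:40, 07:00–07:50, 08:30–11:20, 13:30–14:00.
Elena → UTC: 02:00–04:50, 06:10–08:10, 08:20–10:00.
Diego → UTC: 06:40–07:00, 08:40–11:20, 12:00–12:50.
Gita → UTC: 13:40–15:20, 16:30–17:40, 18:40–19:10.
Carlos ∩ Alice: 14:20–14:40, 18:40–18:50.
Carlos ∩ Alice ∩ Tomás: (none).
Carlos ∩ Alice ∩ Tomás ∩ Elena: (none).
Carlos ∩ Alice ∩ Tomás ∩ Elena ∩ Diego: (none).
Carlos ∩ Alice ∩ Tomás ∩ Elena ∩ Diego ∩ Gita: (none).
Windows ≥ 30 min: (none).
That's 0 windows.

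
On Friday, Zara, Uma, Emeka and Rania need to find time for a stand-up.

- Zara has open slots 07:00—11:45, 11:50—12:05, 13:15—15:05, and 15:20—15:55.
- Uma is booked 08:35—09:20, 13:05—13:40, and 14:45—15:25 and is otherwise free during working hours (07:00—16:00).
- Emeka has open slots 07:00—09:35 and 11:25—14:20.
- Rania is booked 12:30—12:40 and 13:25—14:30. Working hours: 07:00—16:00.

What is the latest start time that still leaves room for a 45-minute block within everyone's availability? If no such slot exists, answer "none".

Uma free within 07:00–16:00: 07:00–08:35, 09:20–13:05, 13:40–14:45, 15:25–16:00.
Rania free within 07:00–16:00: 07:00–12:30, 12:40–13:25, 14:30–16:00.
Zara ∩ Uma: 07:00–08:35, 09:20–11:45, 11:50–12:05, 13:40–14:45, 15:25–15:55.
Zara ∩ Uma ∩ Emeka: 07:00–08:35, 09:20–09:35, 11:25–11:45, 11:50–12:05, 13:40–14:20.
Zara ∩ Uma ∩ Emeka ∩ Rania: 07:00–08:35, 09:20–09:35, 11:25–11:45, 11:50–12:05.
Windows ≥ 45 min: 07:00–08:35.
Latest start in the last window 07:00–08:35 is 08:35 − 45 min = 07:50.

07:50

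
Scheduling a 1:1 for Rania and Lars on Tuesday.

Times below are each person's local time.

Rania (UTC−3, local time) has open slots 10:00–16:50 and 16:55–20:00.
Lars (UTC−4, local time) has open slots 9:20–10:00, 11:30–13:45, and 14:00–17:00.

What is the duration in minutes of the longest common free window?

135 minutes

Rania → UTC: 13:00–19:50, 19:55–23:00.
Lars → UTC: 13:20–14:00, 15:30–17:45, 18:00–21:00.
Rania ∩ Lars: 13:20–14:00, 15:30–17:45, 18:00–19:50, 19:55–21:00.
Common window lengths: 40, 135, 110, 65 min; longest is 135.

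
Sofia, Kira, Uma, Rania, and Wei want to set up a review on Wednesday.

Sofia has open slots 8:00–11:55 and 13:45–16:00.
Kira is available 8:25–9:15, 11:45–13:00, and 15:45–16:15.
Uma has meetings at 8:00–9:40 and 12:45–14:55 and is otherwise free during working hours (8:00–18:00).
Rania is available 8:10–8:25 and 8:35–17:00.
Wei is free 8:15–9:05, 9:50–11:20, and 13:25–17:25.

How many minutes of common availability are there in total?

Uma free within 08:00–18:00: 09:40–12:45, 14:55–18:00.
Sofia ∩ Kira: 08:25–09:15, 11:45–11:55, 15:45–16:00.
Sofia ∩ Kira ∩ Uma: 11:45–11:55, 15:45–16:00.
Sofia ∩ Kira ∩ Uma ∩ Rania: 11:45–11:55, 15:45–16:00.
Sofia ∩ Kira ∩ Uma ∩ Rania ∩ Wei: 15:45–16:00.
Total common minutes: 15.

15 minutes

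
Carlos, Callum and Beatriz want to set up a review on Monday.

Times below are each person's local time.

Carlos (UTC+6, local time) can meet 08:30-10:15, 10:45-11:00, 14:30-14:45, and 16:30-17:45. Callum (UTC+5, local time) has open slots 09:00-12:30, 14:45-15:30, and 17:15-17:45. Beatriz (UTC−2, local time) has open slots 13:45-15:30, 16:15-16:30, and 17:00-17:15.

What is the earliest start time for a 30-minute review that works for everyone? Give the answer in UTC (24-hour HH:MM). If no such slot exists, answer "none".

Carlos → UTC: 02:30–04:15, 04:45–05:00, 08:30–08:45, 10:30–11:45.
Callum → UTC: 04:00–07:30, 09:45–10:30, 12:15–12:45.
Beatriz → UTC: 15:45–17:30, 18:15–18:30, 19:00–19:15.
Carlos ∩ Callum: 04:00–04:15, 04:45–05:00.
Carlos ∩ Callum ∩ Beatriz: (none).
Windows ≥ 30 min: (none).

none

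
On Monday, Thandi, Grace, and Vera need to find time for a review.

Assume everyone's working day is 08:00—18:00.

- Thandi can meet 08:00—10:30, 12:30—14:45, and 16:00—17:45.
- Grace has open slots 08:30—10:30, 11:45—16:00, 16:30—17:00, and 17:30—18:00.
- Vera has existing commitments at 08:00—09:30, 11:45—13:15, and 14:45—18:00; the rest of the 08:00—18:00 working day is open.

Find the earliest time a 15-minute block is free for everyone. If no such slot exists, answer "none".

09:30

Vera free within 08:00–18:00: 09:30–11:45, 13:15–14:45.
Thandi ∩ Grace: 08:30–10:30, 12:30–14:45, 16:30–17:00, 17:30–17:45.
Thandi ∩ Grace ∩ Vera: 09:30–10:30, 13:15–14:45.
Windows ≥ 15 min: 09:30–10:30, 13:15–14:45.
Earliest such window starts at 09:30.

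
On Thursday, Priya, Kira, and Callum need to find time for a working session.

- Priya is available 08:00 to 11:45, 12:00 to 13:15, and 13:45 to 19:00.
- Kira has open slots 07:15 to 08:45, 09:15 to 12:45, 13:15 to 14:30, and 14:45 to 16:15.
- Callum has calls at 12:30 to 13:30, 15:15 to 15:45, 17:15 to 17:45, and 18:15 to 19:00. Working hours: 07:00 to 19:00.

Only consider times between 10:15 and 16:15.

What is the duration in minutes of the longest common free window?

90 minutes

Callum free within 07:00–19:00: 07:00–12:30, 13:30–15:15, 15:45–17:15, 17:45–18:15.
Priya ∩ Kira: 08:00–08:45, 09:15–11:45, 12:00–12:45, 13:45–14:30, 14:45–16:15.
Priya ∩ Kira ∩ Callum: 08:00–08:45, 09:15–11:45, 12:00–12:30, 13:45–14:30, 14:45–15:15, 15:45–16:15.
Restricted to 10:15–16:15: 10:15–11:45, 12:00–12:30, 13:45–14:30, 14:45–15:15, 15:45–16:15.
Common window lengths: 90, 30, 45, 30, 30 min; longest is 90.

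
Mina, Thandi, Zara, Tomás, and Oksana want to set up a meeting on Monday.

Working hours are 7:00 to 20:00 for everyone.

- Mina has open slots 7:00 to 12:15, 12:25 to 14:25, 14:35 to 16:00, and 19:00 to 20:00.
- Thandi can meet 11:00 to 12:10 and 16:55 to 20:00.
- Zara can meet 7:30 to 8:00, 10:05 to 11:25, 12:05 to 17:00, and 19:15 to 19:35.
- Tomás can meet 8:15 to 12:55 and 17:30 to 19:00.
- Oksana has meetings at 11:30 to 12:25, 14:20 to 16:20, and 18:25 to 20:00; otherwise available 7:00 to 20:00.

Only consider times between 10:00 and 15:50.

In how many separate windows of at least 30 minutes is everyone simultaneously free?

Oksana free within 07:00–20:00: 07:00–11:30, 12:25–14:20, 16:20–18:25.
Mina ∩ Thandi: 11:00–12:10, 19:00–20:00.
Mina ∩ Thandi ∩ Zara: 11:00–11:25, 12:05–12:10, 19:15–19:35.
Mina ∩ Thandi ∩ Zara ∩ Tomás: 11:00–11:25, 12:05–12:10.
Mina ∩ Thandi ∩ Zara ∩ Tomás ∩ Oksana: 11:00–11:25.
Restricted to 10:00–15:50: 11:00–11:25.
Windows ≥ 30 min: (none).
That's 0 windows.

0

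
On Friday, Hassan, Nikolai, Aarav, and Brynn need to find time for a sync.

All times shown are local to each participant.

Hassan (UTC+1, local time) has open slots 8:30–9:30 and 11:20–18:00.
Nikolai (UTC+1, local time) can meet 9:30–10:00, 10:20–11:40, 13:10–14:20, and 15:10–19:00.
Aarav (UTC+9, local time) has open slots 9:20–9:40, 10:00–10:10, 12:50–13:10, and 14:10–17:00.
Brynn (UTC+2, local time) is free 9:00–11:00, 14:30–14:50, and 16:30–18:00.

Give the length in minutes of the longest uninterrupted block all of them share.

0 minutes

Hassan → UTC: 07:30–08:30, 10:20–17:00.
Nikolai → UTC: 08:30–09:00, 09:20–10:40, 12:10–13:20, 14:10–18:00.
Aarav → UTC: 00:20–00:40, 01:00–01:10, 03:50–04:10, 05:10–08:00.
Brynn → UTC: 07:00–09:00, 12:30–12:50, 14:30–16:00.
Hassan ∩ Nikolai: 10:20–10:40, 12:10–13:20, 14:10–17:00.
Hassan ∩ Nikolai ∩ Aarav: (none).
Hassan ∩ Nikolai ∩ Aarav ∩ Brynn: (none).
No common window.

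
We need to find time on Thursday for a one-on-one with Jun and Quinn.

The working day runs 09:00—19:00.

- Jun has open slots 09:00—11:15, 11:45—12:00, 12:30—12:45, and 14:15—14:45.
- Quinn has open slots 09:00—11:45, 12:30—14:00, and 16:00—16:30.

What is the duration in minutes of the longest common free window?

Jun ∩ Quinn: 09:00–11:15, 12:30–12:45.
Common window lengths: 135, 15 min; longest is 135.

135 minutes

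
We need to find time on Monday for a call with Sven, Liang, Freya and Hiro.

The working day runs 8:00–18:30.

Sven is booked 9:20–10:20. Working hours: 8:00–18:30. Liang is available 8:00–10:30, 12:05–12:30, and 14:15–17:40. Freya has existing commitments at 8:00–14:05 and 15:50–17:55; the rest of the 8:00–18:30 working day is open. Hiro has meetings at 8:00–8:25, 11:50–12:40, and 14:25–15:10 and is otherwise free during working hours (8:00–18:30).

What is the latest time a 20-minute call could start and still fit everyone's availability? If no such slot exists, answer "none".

Sven free within 08:00–18:30: 08:00–09:20, 10:20–18:30.
Freya free within 08:00–18:30: 14:05–15:50, 17:55–18:30.
Hiro free within 08:00–18:30: 08:25–11:50, 12:40–14:25, 15:10–18:30.
Sven ∩ Liang: 08:00–09:20, 10:20–10:30, 12:05–12:30, 14:15–17:40.
Sven ∩ Liang ∩ Freya: 14:15–15:50.
Sven ∩ Liang ∩ Freya ∩ Hiro: 14:15–14:25, 15:10–15:50.
Windows ≥ 20 min: 15:10–15:50.
Latest start in the last window 15:10–15:50 is 15:50 − 20 min = 15:30.

15:30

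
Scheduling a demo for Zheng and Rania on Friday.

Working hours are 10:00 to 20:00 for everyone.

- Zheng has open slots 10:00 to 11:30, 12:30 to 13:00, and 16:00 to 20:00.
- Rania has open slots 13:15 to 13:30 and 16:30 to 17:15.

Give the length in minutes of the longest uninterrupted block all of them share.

45 minutes

Zheng ∩ Rania: 16:30–17:15.
Single common window of 45 minutes.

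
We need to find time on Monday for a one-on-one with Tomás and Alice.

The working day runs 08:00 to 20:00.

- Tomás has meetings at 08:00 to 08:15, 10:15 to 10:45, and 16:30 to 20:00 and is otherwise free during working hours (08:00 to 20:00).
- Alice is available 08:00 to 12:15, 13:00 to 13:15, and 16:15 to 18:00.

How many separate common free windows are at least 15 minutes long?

4

Tomás free within 08:00–20:00: 08:15–10:15, 10:45–16:30.
Tomás ∩ Alice: 08:15–10:15, 10:45–12:15, 13:00–13:15, 16:15–16:30.
Windows ≥ 15 min: 08:15–10:15, 10:45–12:15, 13:00–13:15, 16:15–16:30.
That's 4 windows.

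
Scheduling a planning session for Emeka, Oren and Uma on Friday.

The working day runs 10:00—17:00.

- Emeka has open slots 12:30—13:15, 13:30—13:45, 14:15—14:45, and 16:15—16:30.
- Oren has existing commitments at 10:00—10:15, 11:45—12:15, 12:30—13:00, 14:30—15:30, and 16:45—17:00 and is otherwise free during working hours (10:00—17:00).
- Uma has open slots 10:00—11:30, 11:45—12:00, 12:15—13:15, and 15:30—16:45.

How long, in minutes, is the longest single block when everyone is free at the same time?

15 minutes

Oren free within 10:00–17:00: 10:15–11:45, 12:15–12:30, 13:00–14:30, 15:30–16:45.
Emeka ∩ Oren: 13:00–13:15, 13:30–13:45, 14:15–14:30, 16:15–16:30.
Emeka ∩ Oren ∩ Uma: 13:00–13:15, 16:15–16:30.
Common window lengths: 15, 15 min; longest is 15.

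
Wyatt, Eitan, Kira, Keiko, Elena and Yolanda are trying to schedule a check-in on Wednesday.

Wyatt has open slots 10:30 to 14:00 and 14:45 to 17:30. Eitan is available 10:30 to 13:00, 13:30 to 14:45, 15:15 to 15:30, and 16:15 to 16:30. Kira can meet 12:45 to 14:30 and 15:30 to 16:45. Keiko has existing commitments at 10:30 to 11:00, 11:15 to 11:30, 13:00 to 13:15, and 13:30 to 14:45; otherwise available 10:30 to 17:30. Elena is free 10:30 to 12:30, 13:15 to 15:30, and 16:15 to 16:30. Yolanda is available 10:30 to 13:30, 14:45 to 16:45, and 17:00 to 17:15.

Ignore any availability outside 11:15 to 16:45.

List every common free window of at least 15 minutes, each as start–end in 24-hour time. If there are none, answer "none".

16:15–16:30

Keiko free within 10:30–17:30: 11:00–11:15, 11:30–13:00, 13:15–13:30, 14:45–17:30.
Wyatt ∩ Eitan: 10:30–13:00, 13:30–14:00, 15:15–15:30, 16:15–16:30.
Wyatt ∩ Eitan ∩ Kira: 12:45–13:00, 13:30–14:00, 16:15–16:30.
Wyatt ∩ Eitan ∩ Kira ∩ Keiko: 12:45–13:00, 16:15–16:30.
Wyatt ∩ Eitan ∩ Kira ∩ Keiko ∩ Elena: 16:15–16:30.
Wyatt ∩ Eitan ∩ Kira ∩ Keiko ∩ Elena ∩ Yolanda: 16:15–16:30.
Restricted to 11:15–16:45: 16:15–16:30.
Windows ≥ 15 min: 16:15–16:30.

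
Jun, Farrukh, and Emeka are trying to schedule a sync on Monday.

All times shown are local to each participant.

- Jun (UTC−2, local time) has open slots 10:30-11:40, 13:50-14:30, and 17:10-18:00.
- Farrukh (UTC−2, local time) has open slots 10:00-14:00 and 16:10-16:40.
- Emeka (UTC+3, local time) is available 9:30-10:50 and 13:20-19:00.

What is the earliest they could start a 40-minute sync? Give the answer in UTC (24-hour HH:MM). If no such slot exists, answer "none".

Jun → UTC: 12:30–13:40, 15:50–16:30, 19:10–20:00.
Farrukh → UTC: 12:00–16:00, 18:10–18:40.
Emeka → UTC: 06:30–07:50, 10:20–16:00.
Jun ∩ Farrukh: 12:30–13:40, 15:50–16:00.
Jun ∩ Farrukh ∩ Emeka: 12:30–13:40, 15:50–16:00.
Windows ≥ 40 min: 12:30–13:40.
Earliest such window starts at 12:30.

12:30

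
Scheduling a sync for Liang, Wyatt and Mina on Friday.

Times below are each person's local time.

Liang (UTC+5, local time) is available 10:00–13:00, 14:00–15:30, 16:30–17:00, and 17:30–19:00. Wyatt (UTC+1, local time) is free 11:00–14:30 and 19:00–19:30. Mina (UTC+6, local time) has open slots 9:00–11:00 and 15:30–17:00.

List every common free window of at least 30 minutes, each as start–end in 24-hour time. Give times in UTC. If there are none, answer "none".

10:00–10:30

Liang → UTC: 05:00–08:00, 09:00–10:30, 11:30–12:00, 12:30–14:00.
Wyatt → UTC: 10:00–13:30, 18:00–18:30.
Mina → UTC: 03:00–05:00, 09:30–11:00.
Liang ∩ Wyatt: 10:00–10:30, 11:30–12:00, 12:30–13:30.
Liang ∩ Wyatt ∩ Mina: 10:00–10:30.
Windows ≥ 30 min: 10:00–10:30.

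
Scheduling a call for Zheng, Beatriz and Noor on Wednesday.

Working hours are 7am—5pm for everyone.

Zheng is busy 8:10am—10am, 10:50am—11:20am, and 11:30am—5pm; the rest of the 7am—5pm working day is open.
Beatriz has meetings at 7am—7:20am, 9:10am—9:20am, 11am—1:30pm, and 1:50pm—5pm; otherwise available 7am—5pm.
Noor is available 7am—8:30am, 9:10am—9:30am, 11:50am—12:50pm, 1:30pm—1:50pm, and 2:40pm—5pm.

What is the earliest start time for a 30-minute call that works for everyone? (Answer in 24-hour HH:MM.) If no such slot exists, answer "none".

Zheng free within 07:00–17:00: 07:00–08:10, 10:00–10:50, 11:20–11:30.
Beatriz free within 07:00–17:00: 07:20–09:10, 09:20–11:00, 13:30–13:50.
Zheng ∩ Beatriz: 07:20–08:10, 10:00–10:50.
Zheng ∩ Beatriz ∩ Noor: 07:20–08:10.
Windows ≥ 30 min: 07:20–08:10.
Earliest such window starts at 07:20.

07:20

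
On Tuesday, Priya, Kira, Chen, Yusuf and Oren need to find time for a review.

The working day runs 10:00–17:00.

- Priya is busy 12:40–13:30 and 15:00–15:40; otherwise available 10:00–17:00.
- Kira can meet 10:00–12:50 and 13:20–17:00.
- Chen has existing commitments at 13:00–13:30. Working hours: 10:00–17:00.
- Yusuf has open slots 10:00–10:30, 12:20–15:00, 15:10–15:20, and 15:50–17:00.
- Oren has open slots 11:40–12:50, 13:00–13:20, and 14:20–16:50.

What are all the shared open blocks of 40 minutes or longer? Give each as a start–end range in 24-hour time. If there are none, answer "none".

14:20–15:00, 15:50–16:50

Priya free within 10:00–17:00: 10:00–12:40, 13:30–15:00, 15:40–17:00.
Chen free within 10:00–17:00: 10:00–13:00, 13:30–17:00.
Priya ∩ Kira: 10:00–12:40, 13:30–15:00, 15:40–17:00.
Priya ∩ Kira ∩ Chen: 10:00–12:40, 13:30–15:00, 15:40–17:00.
Priya ∩ Kira ∩ Chen ∩ Yusuf: 10:00–10:30, 12:20–12:40, 13:30–15:00, 15:50–17:00.
Priya ∩ Kira ∩ Chen ∩ Yusuf ∩ Oren: 12:20–12:40, 14:20–15:00, 15:50–16:50.
Windows ≥ 40 min: 14:20–15:00, 15:50–16:50.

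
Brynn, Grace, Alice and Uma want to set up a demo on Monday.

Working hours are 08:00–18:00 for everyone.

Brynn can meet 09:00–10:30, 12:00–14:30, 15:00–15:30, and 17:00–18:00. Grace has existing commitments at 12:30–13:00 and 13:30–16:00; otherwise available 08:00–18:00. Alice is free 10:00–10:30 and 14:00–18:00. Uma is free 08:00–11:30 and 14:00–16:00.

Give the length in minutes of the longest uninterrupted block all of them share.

Grace free within 08:00–18:00: 08:00–12:30, 13:00–13:30, 16:00–18:00.
Brynn ∩ Grace: 09:00–10:30, 12:00–12:30, 13:00–13:30, 17:00–18:00.
Brynn ∩ Grace ∩ Alice: 10:00–10:30, 17:00–18:00.
Brynn ∩ Grace ∩ Alice ∩ Uma: 10:00–10:30.
Single common window of 30 minutes.

30 minutes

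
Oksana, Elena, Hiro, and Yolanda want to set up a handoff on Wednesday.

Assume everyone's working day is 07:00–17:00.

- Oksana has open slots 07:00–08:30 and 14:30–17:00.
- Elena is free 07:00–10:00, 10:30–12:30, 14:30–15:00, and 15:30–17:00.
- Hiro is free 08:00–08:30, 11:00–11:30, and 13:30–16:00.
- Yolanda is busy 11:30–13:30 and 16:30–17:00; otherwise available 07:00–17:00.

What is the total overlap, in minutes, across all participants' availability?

Yolanda free within 07:00–17:00: 07:00–11:30, 13:30–16:30.
Oksana ∩ Elena: 07:00–08:30, 14:30–15:00, 15:30–17:00.
Oksana ∩ Elena ∩ Hiro: 08:00–08:30, 14:30–15:00, 15:30–16:00.
Oksana ∩ Elena ∩ Hiro ∩ Yolanda: 08:00–08:30, 14:30–15:00, 15:30–16:00.
Total common minutes: 30 + 30 + 30 = 90.

90 minutes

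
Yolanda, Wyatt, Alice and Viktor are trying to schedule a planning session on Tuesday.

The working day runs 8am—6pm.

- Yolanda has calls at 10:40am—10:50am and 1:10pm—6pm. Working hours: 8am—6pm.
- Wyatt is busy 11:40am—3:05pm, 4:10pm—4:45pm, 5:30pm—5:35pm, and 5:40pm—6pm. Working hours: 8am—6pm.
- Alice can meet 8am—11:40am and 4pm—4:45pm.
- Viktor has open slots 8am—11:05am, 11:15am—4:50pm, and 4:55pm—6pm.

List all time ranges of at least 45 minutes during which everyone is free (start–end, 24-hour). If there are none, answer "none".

Yolanda free within 08:00–18:00: 08:00–10:40, 10:50–13:10.
Wyatt free within 08:00–18:00: 08:00–11:40, 15:05–16:10, 16:45–17:30, 17:35–17:40.
Yolanda ∩ Wyatt: 08:00–10:40, 10:50–11:40.
Yolanda ∩ Wyatt ∩ Alice: 08:00–10:40, 10:50–11:40.
Yolanda ∩ Wyatt ∩ Alice ∩ Viktor: 08:00–10:40, 10:50–11:05, 11:15–11:40.
Windows ≥ 45 min: 08:00–10:40.

08:00–10:40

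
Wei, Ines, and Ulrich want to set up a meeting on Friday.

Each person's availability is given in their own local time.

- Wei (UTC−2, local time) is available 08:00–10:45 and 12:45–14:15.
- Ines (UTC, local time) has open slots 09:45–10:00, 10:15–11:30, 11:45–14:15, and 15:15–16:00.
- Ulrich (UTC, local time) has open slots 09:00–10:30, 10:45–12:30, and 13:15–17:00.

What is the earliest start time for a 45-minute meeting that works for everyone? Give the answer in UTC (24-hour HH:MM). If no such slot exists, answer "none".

Wei → UTC: 10:00–12:45, 14:45–16:15.
Ines → UTC: 09:45–10:00, 10:15–11:30, 11:45–14:15, 15:15–16:00.
Ulrich → UTC: 09:00–10:30, 10:45–12:30, 13:15–17:00.
Wei ∩ Ines: 10:15–11:30, 11:45–12:45, 15:15–16:00.
Wei ∩ Ines ∩ Ulrich: 10:15–10:30, 10:45–11:30, 11:45–12:30, 15:15–16:00.
Windows ≥ 45 min: 10:45–11:30, 11:45–12:30, 15:15–16:00.
Earliest such window starts at 10:45.

10:45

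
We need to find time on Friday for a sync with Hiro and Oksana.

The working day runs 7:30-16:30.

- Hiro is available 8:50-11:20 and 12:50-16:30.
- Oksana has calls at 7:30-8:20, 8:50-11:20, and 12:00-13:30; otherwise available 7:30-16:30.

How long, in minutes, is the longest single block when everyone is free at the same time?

Oksana free within 07:30–16:30: 08:20–08:50, 11:20–12:00, 13:30–16:30.
Hiro ∩ Oksana: 13:30–16:30.
Single common window of 180 minutes.

180 minutes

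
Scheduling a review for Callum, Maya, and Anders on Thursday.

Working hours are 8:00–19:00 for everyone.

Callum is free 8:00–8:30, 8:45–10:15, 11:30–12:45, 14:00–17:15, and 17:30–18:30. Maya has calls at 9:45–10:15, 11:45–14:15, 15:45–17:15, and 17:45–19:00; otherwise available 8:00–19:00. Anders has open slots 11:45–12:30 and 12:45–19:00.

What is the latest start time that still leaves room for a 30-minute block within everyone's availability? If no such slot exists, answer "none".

Maya free within 08:00–19:00: 08:00–09:45, 10:15–11:45, 14:15–15:45, 17:15–17:45.
Callum ∩ Maya: 08:00–08:30, 08:45–09:45, 11:30–11:45, 14:15–15:45, 17:30–17:45.
Callum ∩ Maya ∩ Anders: 14:15–15:45, 17:30–17:45.
Windows ≥ 30 min: 14:15–15:45.
Latest start in the last window 14:15–15:45 is 15:45 − 30 min = 15:15.

15:15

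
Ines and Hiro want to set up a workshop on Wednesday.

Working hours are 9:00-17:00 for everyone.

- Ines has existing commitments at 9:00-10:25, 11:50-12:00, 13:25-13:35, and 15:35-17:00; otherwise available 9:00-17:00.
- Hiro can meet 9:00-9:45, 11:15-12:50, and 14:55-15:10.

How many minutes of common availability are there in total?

100 minutes

Ines free within 09:00–17:00: 10:25–11:50, 12:00–13:25, 13:35–15:35.
Ines ∩ Hiro: 11:15–11:50, 12:00–12:50, 14:55–15:10.
Total common minutes: 35 + 50 + 15 = 100.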